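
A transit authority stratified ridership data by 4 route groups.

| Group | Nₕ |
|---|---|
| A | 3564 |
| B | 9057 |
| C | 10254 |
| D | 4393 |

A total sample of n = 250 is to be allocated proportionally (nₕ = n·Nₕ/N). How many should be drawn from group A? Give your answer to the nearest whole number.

33

N = 3564 + 9057 + 10254 + 4393 = 27268.
n_A = 250·3564/27268 = 32.676... → 33.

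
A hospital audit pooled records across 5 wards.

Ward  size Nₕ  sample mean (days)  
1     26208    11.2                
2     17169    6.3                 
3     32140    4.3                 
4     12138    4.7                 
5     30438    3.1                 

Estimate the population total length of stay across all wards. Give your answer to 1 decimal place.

Estimate total by summing Nₕ·x̄ₕ over strata.
26208·11.2 + 17169·6.3 + 32140·4.3 + 12138·4.7 + 30438·3.1 = 293529.6 + 108164.7 + 138202 + 57048.6 + 94357.8 = 691302.7.

691302.7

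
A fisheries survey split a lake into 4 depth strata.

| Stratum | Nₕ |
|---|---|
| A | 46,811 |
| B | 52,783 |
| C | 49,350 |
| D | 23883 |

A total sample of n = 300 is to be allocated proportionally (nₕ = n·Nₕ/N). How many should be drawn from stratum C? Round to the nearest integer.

N = 46811 + 52783 + 49350 + 23883 = 172827.
n_C = 300·49350/172827 = 85.664... → 86.

86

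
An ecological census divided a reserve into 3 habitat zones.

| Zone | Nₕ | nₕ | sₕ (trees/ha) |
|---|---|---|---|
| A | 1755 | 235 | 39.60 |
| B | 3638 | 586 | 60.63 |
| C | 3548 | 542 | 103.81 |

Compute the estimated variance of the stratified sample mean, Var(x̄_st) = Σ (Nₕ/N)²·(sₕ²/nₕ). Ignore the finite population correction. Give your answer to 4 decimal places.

N = 8941. Term for each stratum: Wₕ²sₕ²/nₕ.
Var(x̄_st) = 0.2571015 + 1.0385579 + 3.1309356 = 4.4265949 → 4.4266.

4.4266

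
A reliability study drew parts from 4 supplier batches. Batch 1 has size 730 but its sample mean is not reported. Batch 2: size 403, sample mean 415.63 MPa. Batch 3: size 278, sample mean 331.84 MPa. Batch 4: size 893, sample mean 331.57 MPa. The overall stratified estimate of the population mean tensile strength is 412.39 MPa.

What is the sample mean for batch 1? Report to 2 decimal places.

540.14

N = 730 + 403 + 278 + 893 = 2304.
Overall total = μ·N = 412.39·2304 = 950146.56.
Subtract the known strata: 403·415.63 + 278·331.84 + 893·331.57 = 555842.42.
Remaining total for batch 1: 950146.56 − 555842.42 = 394304.14.
Divide by its size: 394304.14 / 730 = 540.1427... → 540.14.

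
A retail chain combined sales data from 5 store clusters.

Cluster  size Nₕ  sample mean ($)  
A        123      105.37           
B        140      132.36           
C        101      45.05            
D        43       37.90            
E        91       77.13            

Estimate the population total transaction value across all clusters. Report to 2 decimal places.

Population total = Σ Nₕ·x̄ₕ (each stratum's size times its mean).
123·105.37 + 140·132.36 + 101·45.05 + 43·37.90 + 91·77.13 = 12960.51 + 18530.4 + 4550.05 + 1629.7 + 7018.83 = 44689.49.

44689.49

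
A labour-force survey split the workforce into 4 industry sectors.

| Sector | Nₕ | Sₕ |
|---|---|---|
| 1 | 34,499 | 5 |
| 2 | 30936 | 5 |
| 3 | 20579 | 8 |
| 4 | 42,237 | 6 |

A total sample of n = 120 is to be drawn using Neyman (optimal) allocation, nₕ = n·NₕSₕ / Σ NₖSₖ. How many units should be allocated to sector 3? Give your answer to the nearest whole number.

27

1: NₕSₕ = 34499·5 = 172495
2: NₕSₕ = 30936·5 = 154680
3: NₕSₕ = 20579·8 = 164632
4: NₕSₕ = 42237·6 = 253422
Σ NₕSₕ = 745229.
n_3 = 120·164632/745229 = 26.510... → 27.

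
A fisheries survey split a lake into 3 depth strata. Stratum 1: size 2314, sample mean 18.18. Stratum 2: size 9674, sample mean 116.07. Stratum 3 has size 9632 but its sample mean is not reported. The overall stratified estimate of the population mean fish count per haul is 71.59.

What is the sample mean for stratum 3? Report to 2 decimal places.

39.75

N = 2314 + 9674 + 9632 = 21620.
Overall total = μ·N = 71.59·21620 = 1547775.8.
Subtract the known strata: 2314·18.18 + 9674·116.07 = 1164929.7.
Remaining total for stratum 3: 1547775.8 − 1164929.7 = 382846.1.
Divide by its size: 382846.1 / 9632 = 39.7473... → 39.75.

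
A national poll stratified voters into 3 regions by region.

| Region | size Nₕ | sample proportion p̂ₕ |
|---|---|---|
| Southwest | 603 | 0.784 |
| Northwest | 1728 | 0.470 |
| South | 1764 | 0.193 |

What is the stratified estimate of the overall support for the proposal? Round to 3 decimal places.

0.397

Wₕ = Nₕ/N with N = 4095: 0.1473, 0.4220, 0.4308.
p̂_st = 0.1473·0.784 + 0.4220·0.470 + 0.4308·0.193 ≈ 0.39691... → 0.397.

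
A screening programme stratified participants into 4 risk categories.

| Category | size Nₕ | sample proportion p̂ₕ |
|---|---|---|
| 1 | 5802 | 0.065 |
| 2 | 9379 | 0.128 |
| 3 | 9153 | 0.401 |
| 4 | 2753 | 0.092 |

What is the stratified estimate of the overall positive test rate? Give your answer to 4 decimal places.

Wₕ = Nₕ/N with N = 27087: 0.2142, 0.3463, 0.3379, 0.1016.
p̂_st = 0.2142·0.065 + 0.3463·0.128 + 0.3379·0.401 + 0.1016·0.092 ≈ 0.203096... → 0.2031.

0.2031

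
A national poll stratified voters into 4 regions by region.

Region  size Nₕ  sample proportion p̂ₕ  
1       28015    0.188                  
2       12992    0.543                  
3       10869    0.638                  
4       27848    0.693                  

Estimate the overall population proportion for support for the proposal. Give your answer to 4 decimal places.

0.4836

Wₕ = Nₕ/N with N = 79724: 0.3514, 0.1630, 0.1363, 0.3493.
p̂_st = 0.3514·0.188 + 0.1630·0.543 + 0.1363·0.638 + 0.3493·0.693 ≈ 0.483600... → 0.4836.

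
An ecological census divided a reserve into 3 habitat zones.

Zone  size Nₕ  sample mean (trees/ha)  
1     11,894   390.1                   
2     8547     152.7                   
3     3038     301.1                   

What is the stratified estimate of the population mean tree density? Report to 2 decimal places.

N = 11894 + 8547 + 3038 = 23479.
Overall mean = Σ (Nₕ/N)·x̄ₕ — weight by population share, not a simple average.
Σ Nₕx̄ₕ = 11894·390.1 + 8547·152.7 + 3038·301.1 = 4639849.4 + 1305126.9 + 914741.8 = 6859718.1.
Divide by N: 6859718.1 / 23479 = 292.1640... → 292.16.

292.16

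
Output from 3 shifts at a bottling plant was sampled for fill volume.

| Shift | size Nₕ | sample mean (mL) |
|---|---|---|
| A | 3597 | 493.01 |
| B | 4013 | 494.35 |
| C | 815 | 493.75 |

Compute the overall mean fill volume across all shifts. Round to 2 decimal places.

493.72

x̄_st = (Σ Nₕx̄ₕ) / (Σ Nₕ) = (3597·493.01 + 4013·494.35 + 815·493.75) / 8425
= 4159589.77 / 8425 = 493.7199... → 493.72.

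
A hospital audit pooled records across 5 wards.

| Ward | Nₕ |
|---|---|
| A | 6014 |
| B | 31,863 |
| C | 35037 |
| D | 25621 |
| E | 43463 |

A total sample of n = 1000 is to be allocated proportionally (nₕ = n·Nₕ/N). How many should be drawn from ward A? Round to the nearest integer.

42

N = 6014 + 31863 + 35037 + 25621 + 43463 = 141998.
n_A = 1000·6014/141998 = 42.353... → 42.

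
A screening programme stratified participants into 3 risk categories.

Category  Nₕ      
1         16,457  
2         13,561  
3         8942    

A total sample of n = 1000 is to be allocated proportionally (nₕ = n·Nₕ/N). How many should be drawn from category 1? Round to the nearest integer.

Share of category 1 = 16457/38960 = 0.42241.
Allocate 1000 × 0.42241 = 422.408... → 422.

422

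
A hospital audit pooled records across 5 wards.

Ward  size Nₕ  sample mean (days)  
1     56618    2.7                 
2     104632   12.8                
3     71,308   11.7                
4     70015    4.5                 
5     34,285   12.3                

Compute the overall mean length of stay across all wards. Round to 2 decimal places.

N = 56618 + 104632 + 71308 + 70015 + 34285 = 336858.
Overall mean = Σ (Nₕ/N)·x̄ₕ — weight by population share, not a simple average.
Σ Nₕx̄ₕ = 56618·2.7 + 104632·12.8 + 71308·11.7 + 70015·4.5 + 34285·12.3 = 152868.6 + 1339289.6 + 834303.6 + 315067.5 + 421705.5 = 3063234.8.
Divide by N: 3063234.8 / 336858 = 9.0935... → 9.09.

9.09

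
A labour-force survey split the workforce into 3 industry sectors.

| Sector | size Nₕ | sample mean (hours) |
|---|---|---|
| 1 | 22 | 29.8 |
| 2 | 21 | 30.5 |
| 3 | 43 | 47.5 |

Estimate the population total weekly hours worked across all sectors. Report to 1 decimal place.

3338.6

Estimate total by summing Nₕ·x̄ₕ over strata.
22·29.8 + 21·30.5 + 43·47.5 = 655.6 + 640.5 + 2042.5 = 3338.6.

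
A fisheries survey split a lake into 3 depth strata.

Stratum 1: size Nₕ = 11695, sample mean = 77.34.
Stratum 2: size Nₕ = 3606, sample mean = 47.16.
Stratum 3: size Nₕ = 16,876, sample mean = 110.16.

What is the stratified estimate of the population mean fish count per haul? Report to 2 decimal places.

91.17

x̄_st = (Σ Nₕx̄ₕ) / (Σ Nₕ) = (11695·77.34 + 3606·47.16 + 16876·110.16) / 32177
= 2933610.42 / 32177 = 91.1710... → 91.17.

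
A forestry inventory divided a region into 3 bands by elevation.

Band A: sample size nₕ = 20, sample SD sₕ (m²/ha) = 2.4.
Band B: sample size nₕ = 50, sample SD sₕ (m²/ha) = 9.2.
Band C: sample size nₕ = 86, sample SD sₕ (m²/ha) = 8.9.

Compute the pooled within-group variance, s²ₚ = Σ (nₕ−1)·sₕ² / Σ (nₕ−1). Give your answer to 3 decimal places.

71.828

Degrees of freedom: 19 + 49 + 85 = 153.
Σ(nₕ−1)sₕ² = 19·5.76 + 49·84.64 + 85·79.21 = 10989.65.
s²ₚ = 10989.65 / 153 = 71.82778... → 71.828.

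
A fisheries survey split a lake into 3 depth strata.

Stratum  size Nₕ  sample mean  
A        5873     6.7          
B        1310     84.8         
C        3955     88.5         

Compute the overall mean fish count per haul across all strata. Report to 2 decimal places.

x̄_st = (Σ Nₕx̄ₕ) / (Σ Nₕ) = (5873·6.7 + 1310·84.8 + 3955·88.5) / 11138
= 500454.6 / 11138 = 44.9322... → 44.93.

44.93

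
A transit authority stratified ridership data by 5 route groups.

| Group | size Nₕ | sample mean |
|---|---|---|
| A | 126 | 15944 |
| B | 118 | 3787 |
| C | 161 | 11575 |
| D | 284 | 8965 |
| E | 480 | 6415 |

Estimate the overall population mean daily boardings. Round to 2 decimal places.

8506.97

N = 126 + 118 + 161 + 284 + 480 = 1169.
Weight each subgroup mean by Nₕ/N and sum.
Σ Nₕx̄ₕ = 126·15944 + 118·3787 + 161·11575 + 284·8965 + 480·6415 = 2008944 + 446866 + 1863575 + 2546060 + 3079200 = 9944645.
Divide by N: 9944645 / 1169 = 8506.9675... → 8506.97.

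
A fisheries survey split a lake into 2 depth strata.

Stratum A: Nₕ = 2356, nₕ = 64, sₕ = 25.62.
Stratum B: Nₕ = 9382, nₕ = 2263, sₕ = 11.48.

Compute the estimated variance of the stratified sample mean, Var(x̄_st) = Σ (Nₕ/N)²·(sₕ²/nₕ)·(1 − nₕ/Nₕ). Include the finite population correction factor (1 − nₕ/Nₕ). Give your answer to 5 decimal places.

0.43019

N = 11738; Wₕ = Nₕ/N.
stratum A: (2356/11738)²·25.62²/64·(1 − 64/2356) = 0.40195734
stratum B: (9382/11738)²·11.48²/2263·(1 − 2263/9382) = 0.02823095
Sum = 0.43018829 → 0.43019.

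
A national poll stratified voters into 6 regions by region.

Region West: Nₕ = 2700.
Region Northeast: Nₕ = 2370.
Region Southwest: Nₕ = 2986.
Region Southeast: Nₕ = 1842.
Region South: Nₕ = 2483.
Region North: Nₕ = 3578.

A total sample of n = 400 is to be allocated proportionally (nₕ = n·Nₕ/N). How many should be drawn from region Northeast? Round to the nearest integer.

59

N = 2700 + 2370 + 2986 + 1842 + 2483 + 3578 = 15959.
n_Northeast = 400·2370/15959 = 59.402... → 59.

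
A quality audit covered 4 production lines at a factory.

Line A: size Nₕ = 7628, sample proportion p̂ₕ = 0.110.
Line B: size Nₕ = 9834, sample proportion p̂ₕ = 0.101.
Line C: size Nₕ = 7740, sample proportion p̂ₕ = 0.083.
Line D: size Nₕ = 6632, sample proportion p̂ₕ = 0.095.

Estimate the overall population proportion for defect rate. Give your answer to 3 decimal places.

N = 7628 + 9834 + 7740 + 6632 = 31834.
Overall proportion = Σ (Nₕ/N)·p̂ₕ.
Σ Nₕp̂ₕ = 839.08 + 993.234 + 642.42 + 630.04 = 3104.774.
3104.774 / 31834 = 0.09753... → 0.098.

0.098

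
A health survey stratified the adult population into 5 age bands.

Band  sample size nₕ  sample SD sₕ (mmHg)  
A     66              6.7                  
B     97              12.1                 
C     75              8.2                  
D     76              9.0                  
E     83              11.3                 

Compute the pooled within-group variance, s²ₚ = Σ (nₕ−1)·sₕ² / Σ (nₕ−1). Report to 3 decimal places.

98.200

A: (66−1)·6.7² = 65·44.89 = 2917.85
B: (97−1)·12.1² = 96·146.41 = 14055.36
C: (75−1)·8.2² = 74·67.24 = 4975.76
D: (76−1)·9.0² = 75·81 = 6075
E: (83−1)·11.3² = 82·127.69 = 10470.58
Numerator = 38494.55; denominator = Σ(nₕ−1) = 392.
s²ₚ = 38494.55/392 = 98.20038... → 98.200.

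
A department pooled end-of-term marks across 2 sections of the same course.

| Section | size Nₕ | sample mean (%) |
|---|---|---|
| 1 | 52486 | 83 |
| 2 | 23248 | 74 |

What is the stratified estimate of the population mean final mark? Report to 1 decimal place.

80.2

x̄_st = (Σ Nₕx̄ₕ) / (Σ Nₕ) = (52486·83 + 23248·74) / 75734
= 6076690 / 75734 = 80.237... → 80.2.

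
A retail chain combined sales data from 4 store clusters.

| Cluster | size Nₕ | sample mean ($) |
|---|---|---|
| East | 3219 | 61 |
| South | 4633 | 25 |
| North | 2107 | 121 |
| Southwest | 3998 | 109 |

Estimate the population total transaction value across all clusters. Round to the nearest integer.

1002913

Population total = Σ Nₕ·x̄ₕ (each stratum's size times its mean).
3219·61 + 4633·25 + 2107·121 + 3998·109 = 196359 + 115825 + 254947 + 435782 = 1002913.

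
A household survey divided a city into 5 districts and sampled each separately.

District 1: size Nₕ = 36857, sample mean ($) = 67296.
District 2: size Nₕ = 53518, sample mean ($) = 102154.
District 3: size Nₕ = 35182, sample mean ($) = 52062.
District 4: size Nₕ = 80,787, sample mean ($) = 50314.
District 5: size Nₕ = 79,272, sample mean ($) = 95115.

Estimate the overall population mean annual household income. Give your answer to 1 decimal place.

74868.8

x̄_st = (Σ Nₕx̄ₕ) / (Σ Nₕ) = (36857·67296 + 53518·102154 + 35182·52062 + 80787·50314 + 79272·95115) / 285616
= 21383725126 / 285616 = 74868.793... → 74868.8.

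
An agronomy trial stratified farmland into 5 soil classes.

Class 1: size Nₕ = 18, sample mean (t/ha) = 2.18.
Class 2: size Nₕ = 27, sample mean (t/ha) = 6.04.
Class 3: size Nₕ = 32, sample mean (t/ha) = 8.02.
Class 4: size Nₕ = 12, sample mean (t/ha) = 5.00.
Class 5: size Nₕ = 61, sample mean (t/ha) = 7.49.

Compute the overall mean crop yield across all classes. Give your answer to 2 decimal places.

x̄_st = (Σ Nₕx̄ₕ) / (Σ Nₕ) = (18·2.18 + 27·6.04 + 32·8.02 + 12·5.00 + 61·7.49) / 150
= 975.85 / 150 = 6.5057... → 6.51.

6.51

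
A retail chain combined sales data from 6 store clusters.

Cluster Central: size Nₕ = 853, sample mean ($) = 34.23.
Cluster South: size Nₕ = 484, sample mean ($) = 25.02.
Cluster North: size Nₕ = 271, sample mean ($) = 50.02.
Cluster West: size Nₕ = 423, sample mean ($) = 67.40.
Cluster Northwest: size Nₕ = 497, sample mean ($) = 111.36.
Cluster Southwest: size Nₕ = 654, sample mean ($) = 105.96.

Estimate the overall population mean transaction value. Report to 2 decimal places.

N = 853 + 484 + 271 + 423 + 497 + 654 = 3182.
The stratified mean weights each stratum mean by its population share Nₕ/N.
Σ Nₕx̄ₕ = 853·34.23 + 484·25.02 + 271·50.02 + 423·67.40 + 497·111.36 + 654·105.96 = 29198.19 + 12109.68 + 13555.42 + 28510.2 + 55345.92 + 69297.84 = 208017.25.
Divide by N: 208017.25 / 3182 = 65.3731... → 65.37.

65.37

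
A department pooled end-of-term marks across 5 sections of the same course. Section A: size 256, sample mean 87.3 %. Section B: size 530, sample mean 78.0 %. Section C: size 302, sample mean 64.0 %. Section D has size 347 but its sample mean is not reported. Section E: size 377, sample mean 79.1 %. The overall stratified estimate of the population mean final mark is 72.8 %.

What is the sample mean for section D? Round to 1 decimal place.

55.0

Σ Nₕx̄ₕ = N·μ, so 347·x̄_D = 1812·72.8 − (256·87.3 + 530·78.0 + 302·64.0 + 377·79.1).
= 131913.6 − 112837.5 = 19076.1.
x̄_D = 19076.1 / 347 = 54.974... → 55.0.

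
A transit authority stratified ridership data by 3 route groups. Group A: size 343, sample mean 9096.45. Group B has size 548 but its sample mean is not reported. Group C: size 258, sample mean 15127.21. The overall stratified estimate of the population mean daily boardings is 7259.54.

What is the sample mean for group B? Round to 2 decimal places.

Σ Nₕx̄ₕ = N·μ, so 548·x̄_B = 1149·7259.54 − (343·9096.45 + 258·15127.21).
= 8341211.46 − 7022902.53 = 1318308.93.
x̄_B = 1318308.93 / 548 = 2405.6732... → 2405.67.

2405.67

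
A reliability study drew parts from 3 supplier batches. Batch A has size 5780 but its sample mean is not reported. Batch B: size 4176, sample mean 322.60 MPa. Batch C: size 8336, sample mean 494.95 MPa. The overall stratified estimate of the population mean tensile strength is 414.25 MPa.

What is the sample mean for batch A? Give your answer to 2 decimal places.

364.08

N = 5780 + 4176 + 8336 = 18292.
Overall total = μ·N = 414.25·18292 = 7577461.
Subtract the known strata: 4176·322.60 + 8336·494.95 = 5473080.8.
Remaining total for batch A: 7577461 − 5473080.8 = 2104380.2.
Divide by its size: 2104380.2 / 5780 = 364.0796... → 364.08.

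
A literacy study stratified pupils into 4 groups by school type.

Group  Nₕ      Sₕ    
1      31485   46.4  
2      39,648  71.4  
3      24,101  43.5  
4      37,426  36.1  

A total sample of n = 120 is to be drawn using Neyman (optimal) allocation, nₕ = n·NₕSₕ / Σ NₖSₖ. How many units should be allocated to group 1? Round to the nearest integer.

26

1: NₕSₕ = 31485·46.4 = 1460904
2: NₕSₕ = 39648·71.4 = 2830867.2
3: NₕSₕ = 24101·43.5 = 1048393.5
4: NₕSₕ = 37426·36.1 = 1351078.6
Σ NₕSₕ = 6691243.3.
n_1 = 120·1460904/6691243.3 = 26.200... → 26.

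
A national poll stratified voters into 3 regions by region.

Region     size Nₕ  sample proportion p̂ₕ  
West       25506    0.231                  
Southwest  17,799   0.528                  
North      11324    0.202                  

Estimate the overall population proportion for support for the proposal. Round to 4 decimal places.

Wₕ = Nₕ/N with N = 54629: 0.4669, 0.3258, 0.2073.
p̂_st = 0.4669·0.231 + 0.3258·0.528 + 0.2073·0.202 ≈ 0.321756... → 0.3218.

0.3218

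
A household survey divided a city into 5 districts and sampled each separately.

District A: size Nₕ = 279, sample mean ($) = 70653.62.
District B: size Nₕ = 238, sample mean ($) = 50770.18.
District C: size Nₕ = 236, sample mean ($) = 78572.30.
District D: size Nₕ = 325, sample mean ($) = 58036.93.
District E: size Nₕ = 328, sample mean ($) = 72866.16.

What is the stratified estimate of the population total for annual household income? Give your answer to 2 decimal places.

93100828.35

A: 279·70653.62 = 19712359.98
B: 238·50770.18 = 12083302.84
C: 236·78572.30 = 18543062.8
D: 325·58036.93 = 18862002.25
E: 328·72866.16 = 23900100.48
τ̂ = Σ Nₕx̄ₕ = 93100828.35.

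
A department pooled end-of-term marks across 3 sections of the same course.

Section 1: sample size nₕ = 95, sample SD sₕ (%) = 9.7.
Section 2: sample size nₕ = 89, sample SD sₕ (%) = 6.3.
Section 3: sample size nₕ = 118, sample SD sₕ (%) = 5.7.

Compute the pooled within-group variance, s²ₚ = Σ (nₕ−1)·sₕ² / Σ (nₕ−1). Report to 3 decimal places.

53.975

Degrees of freedom: 94 + 88 + 117 = 299.
Σ(nₕ−1)sₕ² = 94·94.09 + 88·39.69 + 117·32.49 = 16138.51.
s²ₚ = 16138.51 / 299 = 53.97495... → 53.975.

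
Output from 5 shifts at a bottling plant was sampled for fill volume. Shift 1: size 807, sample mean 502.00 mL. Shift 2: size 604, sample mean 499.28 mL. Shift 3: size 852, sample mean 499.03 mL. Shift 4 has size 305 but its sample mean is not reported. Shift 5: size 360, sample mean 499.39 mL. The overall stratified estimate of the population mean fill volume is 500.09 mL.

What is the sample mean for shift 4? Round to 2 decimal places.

500.43

Σ Nₕx̄ₕ = N·μ, so 305·x̄_4 = 2928·500.09 − (807·502.00 + 604·499.28 + 852·499.03 + 360·499.39).
= 1464263.52 − 1311633.08 = 152630.44.
x̄_4 = 152630.44 / 305 = 500.4277... → 500.43.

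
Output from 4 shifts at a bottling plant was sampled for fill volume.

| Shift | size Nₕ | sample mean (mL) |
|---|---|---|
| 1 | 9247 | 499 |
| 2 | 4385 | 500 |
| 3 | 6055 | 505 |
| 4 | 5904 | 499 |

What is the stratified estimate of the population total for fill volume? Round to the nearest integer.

Estimate total by summing Nₕ·x̄ₕ over strata.
9247·499 + 4385·500 + 6055·505 + 5904·499 = 4614253 + 2192500 + 3057775 + 2946096 = 12810624.

12810624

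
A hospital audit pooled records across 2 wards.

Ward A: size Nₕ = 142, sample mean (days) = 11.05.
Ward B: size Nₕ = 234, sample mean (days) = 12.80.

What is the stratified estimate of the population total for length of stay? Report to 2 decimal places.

4564.30

Estimate total by summing Nₕ·x̄ₕ over strata.
142·11.05 + 234·12.80 = 1569.1 + 2995.2 = 4564.30.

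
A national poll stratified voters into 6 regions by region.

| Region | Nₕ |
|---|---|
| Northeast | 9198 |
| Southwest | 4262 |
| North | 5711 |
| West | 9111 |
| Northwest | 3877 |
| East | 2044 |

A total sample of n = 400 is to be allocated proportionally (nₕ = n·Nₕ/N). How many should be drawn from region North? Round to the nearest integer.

67

N = 9198 + 4262 + 5711 + 9111 + 3877 + 2044 = 34203.
n_North = 400·5711/34203 = 66.789... → 67.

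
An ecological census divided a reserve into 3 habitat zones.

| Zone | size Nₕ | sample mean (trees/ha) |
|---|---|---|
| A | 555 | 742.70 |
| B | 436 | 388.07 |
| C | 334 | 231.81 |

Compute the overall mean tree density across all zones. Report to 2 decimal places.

N = 1325; weights Wₕ = Nₕ/N = (0.4189, 0.3291, 0.2521).
x̄_st = Σ Wₕ·x̄ₕ = 0.4189·742.70 + 0.3291·388.07 + 0.2521·231.81 ≈ 497.2238...
→ 497.22.

497.22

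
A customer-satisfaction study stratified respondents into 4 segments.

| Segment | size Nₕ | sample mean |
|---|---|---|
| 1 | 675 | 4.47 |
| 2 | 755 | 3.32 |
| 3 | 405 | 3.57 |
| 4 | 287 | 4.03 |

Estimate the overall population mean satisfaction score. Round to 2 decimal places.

3.83

N = 675 + 755 + 405 + 287 = 2122.
Weight each subgroup mean by Nₕ/N and sum.
Σ Nₕx̄ₕ = 675·4.47 + 755·3.32 + 405·3.57 + 287·4.03 = 3017.25 + 2506.6 + 1445.85 + 1156.61 = 8126.31.
Divide by N: 8126.31 / 2122 = 3.8296... → 3.83.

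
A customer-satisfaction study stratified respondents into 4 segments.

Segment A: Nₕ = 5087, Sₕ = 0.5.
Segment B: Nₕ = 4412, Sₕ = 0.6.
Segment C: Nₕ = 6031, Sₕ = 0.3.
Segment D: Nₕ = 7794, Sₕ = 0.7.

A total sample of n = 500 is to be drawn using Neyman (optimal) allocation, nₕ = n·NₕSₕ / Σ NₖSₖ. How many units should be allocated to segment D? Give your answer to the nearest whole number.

Σ NₕSₕ = 5087·0.5 + 4412·0.6 + 6031·0.3 + 7794·0.7 = 12455.8.
Share for D: 5455.8/12455.8 = 0.43801.
n_D = 500 × 0.43801 = 219.006... → 219.

219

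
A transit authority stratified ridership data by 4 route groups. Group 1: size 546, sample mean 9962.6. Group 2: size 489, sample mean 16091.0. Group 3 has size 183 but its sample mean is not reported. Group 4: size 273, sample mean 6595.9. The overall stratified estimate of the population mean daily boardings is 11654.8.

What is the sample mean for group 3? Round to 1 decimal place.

12396.4

N = 546 + 489 + 183 + 273 = 1491.
Overall total = μ·N = 11654.8·1491 = 17377306.8.
Subtract the known strata: 546·9962.6 + 489·16091.0 + 273·6595.9 = 15108759.3.
Remaining total for group 3: 17377306.8 − 15108759.3 = 2268547.5.
Divide by its size: 2268547.5 / 183 = 12396.434... → 12396.4.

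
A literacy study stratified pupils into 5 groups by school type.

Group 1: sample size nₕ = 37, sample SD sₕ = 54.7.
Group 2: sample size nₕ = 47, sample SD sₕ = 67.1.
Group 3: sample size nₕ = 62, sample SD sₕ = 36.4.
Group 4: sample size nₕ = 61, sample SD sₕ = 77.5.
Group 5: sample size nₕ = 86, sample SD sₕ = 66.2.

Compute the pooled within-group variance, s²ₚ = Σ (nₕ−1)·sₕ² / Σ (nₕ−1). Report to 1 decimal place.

Degrees of freedom: 36 + 46 + 61 + 60 + 85 = 288.
Σ(nₕ−1)sₕ² = 36·2992.09 + 46·4502.41 + 61·1324.96 + 60·6006.25 + 85·4382.44 = 1128531.06.
s²ₚ = 1128531.06 / 288 = 3918.511... → 3918.5.

3918.5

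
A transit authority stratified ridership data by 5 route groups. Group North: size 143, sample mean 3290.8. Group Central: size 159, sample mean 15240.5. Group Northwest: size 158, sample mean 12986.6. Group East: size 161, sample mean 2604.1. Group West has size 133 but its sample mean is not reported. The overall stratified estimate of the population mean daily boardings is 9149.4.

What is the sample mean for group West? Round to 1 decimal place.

N = 143 + 159 + 158 + 161 + 133 = 754.
Overall total = μ·N = 9149.4·754 = 6898647.6.
Subtract the known strata: 143·3290.8 + 159·15240.5 + 158·12986.6 + 161·2604.1 = 5364966.8.
Remaining total for group West: 6898647.6 − 5364966.8 = 1533680.8.
Divide by its size: 1533680.8 / 133 = 11531.435... → 11531.4.

11531.4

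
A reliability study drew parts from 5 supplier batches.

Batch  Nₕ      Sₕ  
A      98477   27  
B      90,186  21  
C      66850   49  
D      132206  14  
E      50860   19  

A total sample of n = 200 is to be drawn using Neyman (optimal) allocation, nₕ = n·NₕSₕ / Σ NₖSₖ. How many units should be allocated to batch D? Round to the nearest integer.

35

Σ NₕSₕ = 98477·27 + 90186·21 + 66850·49 + 132206·14 + 50860·19 = 10645659.
Share for D: 1850884/10645659 = 0.17386.
n_D = 200 × 0.17386 = 34.773... → 35.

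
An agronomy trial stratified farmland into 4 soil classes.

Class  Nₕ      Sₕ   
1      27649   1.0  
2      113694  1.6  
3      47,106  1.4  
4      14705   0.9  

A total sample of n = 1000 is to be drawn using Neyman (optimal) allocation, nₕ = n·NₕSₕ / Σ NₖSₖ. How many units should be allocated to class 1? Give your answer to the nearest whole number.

Σ NₕSₕ = 27649·1.0 + 113694·1.6 + 47106·1.4 + 14705·0.9 = 288742.3.
Share for 1: 27649/288742.3 = 0.09576.
n_1 = 1000 × 0.09576 = 95.757... → 96.

96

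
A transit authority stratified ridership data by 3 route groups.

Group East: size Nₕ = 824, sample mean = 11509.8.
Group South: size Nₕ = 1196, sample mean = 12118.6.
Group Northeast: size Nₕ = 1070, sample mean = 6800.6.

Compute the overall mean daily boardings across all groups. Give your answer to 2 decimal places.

10114.75

N = 3090; weights Wₕ = Nₕ/N = (0.2667, 0.3871, 0.3463).
x̄_st = Σ Wₕ·x̄ₕ = 0.2667·11509.8 + 0.3871·12118.6 + 0.3463·6800.6 ≈ 10114.7452...
→ 10114.75.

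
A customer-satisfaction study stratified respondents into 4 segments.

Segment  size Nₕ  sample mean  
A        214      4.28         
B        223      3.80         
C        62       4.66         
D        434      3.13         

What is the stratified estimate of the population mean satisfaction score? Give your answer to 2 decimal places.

N = 933; weights Wₕ = Nₕ/N = (0.2294, 0.2390, 0.0665, 0.4652).
x̄_st = Σ Wₕ·x̄ₕ = 0.2294·4.28 + 0.2390·3.80 + 0.0665·4.66 + 0.4652·3.13 ≈ 3.6556...
→ 3.66.

3.66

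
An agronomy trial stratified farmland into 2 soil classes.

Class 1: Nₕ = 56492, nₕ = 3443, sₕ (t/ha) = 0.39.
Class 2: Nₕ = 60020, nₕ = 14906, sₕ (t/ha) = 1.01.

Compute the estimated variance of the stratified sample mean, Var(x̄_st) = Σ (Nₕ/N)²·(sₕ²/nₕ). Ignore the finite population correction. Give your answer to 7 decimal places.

0.0000285

N = 116512. Term for each stratum: Wₕ²sₕ²/nₕ.
Var(x̄_st) = 0.0000103854 + 0.0000181607 = 0.0000285461 → 0.0000285.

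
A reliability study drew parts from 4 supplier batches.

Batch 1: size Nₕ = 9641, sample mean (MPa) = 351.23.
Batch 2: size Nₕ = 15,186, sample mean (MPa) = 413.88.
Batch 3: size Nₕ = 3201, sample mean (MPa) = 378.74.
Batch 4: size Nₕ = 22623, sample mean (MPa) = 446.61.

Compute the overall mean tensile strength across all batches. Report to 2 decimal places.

N = 50651; weights Wₕ = Nₕ/N = (0.1903, 0.2998, 0.0632, 0.4466).
x̄_st = Σ Wₕ·x̄ₕ = 0.1903·351.23 + 0.2998·413.88 + 0.0632·378.74 + 0.4466·446.61 ≈ 414.3530...
→ 414.35.

414.35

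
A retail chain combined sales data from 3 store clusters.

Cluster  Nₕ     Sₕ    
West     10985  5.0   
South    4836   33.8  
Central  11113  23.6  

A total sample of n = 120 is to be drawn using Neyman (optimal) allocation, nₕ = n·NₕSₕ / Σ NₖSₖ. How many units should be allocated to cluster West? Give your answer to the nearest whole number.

14

West: NₕSₕ = 10985·5.0 = 54925
South: NₕSₕ = 4836·33.8 = 163456.8
Central: NₕSₕ = 11113·23.6 = 262266.8
Σ NₕSₕ = 480648.6.
n_West = 120·54925/480648.6 = 13.713... → 14.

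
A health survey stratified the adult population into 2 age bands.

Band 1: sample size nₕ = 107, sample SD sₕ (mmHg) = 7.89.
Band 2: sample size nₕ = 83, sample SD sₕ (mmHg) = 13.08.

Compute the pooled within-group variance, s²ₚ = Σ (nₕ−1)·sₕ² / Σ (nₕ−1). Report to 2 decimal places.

109.72

Degrees of freedom: 106 + 82 = 188.
Σ(nₕ−1)sₕ² = 106·62.2521 + 82·171.0864 = 20627.8074.
s²ₚ = 20627.8074 / 188 = 109.7224... → 109.72.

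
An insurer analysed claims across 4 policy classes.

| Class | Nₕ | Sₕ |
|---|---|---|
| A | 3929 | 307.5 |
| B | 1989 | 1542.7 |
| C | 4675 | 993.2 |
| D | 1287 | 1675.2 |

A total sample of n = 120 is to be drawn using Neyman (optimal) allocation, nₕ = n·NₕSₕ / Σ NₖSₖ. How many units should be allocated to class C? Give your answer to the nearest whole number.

50

Σ NₕSₕ = 3929·307.5 + 1989·1542.7 + 4675·993.2 + 1287·1675.2 = 11075790.2.
Share for C: 4643210/11075790.2 = 0.41922.
n_C = 120 × 0.41922 = 50.307... → 50.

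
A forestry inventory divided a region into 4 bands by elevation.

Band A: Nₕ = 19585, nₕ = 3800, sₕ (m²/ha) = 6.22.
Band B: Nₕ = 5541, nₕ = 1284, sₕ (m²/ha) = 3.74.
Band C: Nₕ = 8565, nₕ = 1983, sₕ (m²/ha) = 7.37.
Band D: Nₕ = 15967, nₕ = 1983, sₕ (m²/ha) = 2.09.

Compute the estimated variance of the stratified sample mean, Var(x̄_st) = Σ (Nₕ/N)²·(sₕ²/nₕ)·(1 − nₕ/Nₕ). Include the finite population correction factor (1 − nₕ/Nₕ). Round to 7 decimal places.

0.0022063

N = 49658; Wₕ = Nₕ/N.
band A: (19585/49658)²·6.22²/3800·(1 − 3800/19585) = 0.0012764003
band B: (5541/49658)²·3.74²/1284·(1 − 1284/5541) = 0.0001042057
band C: (8565/49658)²·7.37²/1983·(1 − 1983/8565) = 0.0006262086
band D: (15967/49658)²·2.09²/1983·(1 − 1983/15967) = 0.0001994556
Sum = 0.0022062702 → 0.0022063.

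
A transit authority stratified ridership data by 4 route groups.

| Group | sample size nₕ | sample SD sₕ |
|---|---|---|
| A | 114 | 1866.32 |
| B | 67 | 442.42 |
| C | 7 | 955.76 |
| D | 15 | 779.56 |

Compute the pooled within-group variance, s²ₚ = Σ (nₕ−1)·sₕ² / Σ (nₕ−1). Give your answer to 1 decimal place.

2113082.3

A: (114−1)·1866.32² = 113·3483150.3424 = 393595988.6912
B: (67−1)·442.42² = 66·195735.4564 = 12918540.1224
C: (7−1)·955.76² = 6·913477.1776 = 5480863.0656
D: (15−1)·779.56² = 14·607713.7936 = 8507993.1104
Numerator = 420503384.9896; denominator = Σ(nₕ−1) = 199.
s²ₚ = 420503384.9896/199 = 2113082.337... → 2113082.3.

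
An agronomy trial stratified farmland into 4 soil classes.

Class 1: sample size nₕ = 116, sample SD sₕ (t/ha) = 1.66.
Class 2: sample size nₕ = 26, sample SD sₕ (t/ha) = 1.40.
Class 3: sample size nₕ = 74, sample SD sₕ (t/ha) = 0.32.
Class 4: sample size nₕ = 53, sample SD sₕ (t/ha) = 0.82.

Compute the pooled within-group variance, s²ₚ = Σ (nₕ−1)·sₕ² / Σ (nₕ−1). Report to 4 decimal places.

1.5409

1: (116−1)·1.66² = 115·2.7556 = 316.894
2: (26−1)·1.40² = 25·1.96 = 49
3: (74−1)·0.32² = 73·0.1024 = 7.4752
4: (53−1)·0.82² = 52·0.6724 = 34.9648
Numerator = 408.334; denominator = Σ(nₕ−1) = 265.
s²ₚ = 408.334/265 = 1.540883... → 1.5409.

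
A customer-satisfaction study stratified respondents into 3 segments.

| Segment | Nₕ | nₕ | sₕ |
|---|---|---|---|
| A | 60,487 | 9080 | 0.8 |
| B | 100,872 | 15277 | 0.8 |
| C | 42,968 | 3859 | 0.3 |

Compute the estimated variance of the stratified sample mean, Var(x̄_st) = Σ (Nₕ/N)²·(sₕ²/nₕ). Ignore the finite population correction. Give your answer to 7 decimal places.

N = 204327. Term for each stratum: Wₕ²sₕ²/nₕ.
Var(x̄_st) = 0.0000061768 + 0.0000102101 + 0.0000010314 = 0.0000174183 → 0.0000174.

0.0000174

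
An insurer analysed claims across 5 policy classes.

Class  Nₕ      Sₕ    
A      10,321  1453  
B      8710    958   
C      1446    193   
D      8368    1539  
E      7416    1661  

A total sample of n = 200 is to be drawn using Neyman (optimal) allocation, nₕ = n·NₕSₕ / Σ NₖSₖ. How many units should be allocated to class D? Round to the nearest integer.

53

Σ NₕSₕ = 10321·1453 + 8710·958 + 1446·193 + 8368·1539 + 7416·1661 = 48815999.
Share for D: 12878352/48815999 = 0.26381.
n_D = 200 × 0.26381 = 52.763... → 53.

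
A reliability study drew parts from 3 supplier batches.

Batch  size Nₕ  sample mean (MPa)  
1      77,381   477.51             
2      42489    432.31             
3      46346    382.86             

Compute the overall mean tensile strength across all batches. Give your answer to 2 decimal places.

439.56

N = 166216; weights Wₕ = Nₕ/N = (0.4655, 0.2556, 0.2788).
x̄_st = Σ Wₕ·x̄ₕ = 0.4655·477.51 + 0.2556·432.31 + 0.2788·382.86 ≈ 439.5645...
→ 439.56.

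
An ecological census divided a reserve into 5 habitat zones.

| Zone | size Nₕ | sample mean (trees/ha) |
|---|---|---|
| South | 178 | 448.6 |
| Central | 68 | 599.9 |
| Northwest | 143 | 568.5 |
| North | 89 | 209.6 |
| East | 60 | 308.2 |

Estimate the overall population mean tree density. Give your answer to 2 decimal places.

N = 538; weights Wₕ = Nₕ/N = (0.3309, 0.1264, 0.2658, 0.1654, 0.1115).
x̄_st = Σ Wₕ·x̄ₕ = 0.3309·448.6 + 0.1264·599.9 + 0.2658·568.5 + 0.1654·209.6 + 0.1115·308.2 ≈ 444.3976...
→ 444.40.

444.40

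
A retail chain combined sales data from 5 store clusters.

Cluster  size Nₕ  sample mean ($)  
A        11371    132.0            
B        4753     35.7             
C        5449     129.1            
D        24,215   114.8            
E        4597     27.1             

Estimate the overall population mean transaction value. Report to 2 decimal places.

x̄_st = (Σ Nₕx̄ₕ) / (Σ Nₕ) = (11371·132.0 + 4753·35.7 + 5449·129.1 + 24215·114.8 + 4597·27.1) / 50385
= 5278580.7 / 50385 = 104.7649... → 104.76.

104.76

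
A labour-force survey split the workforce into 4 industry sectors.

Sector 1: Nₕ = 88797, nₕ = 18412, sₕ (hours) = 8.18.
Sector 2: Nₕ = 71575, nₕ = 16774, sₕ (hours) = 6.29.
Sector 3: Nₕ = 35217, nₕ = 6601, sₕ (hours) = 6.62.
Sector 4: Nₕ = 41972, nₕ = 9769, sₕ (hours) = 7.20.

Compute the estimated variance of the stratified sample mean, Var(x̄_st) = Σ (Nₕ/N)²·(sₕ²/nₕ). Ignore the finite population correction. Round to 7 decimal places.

N = 237561; Wₕ = Nₕ/N.
sector 1: (88797/237561)²·8.18²/18412 = 0.0005077523
sector 2: (71575/237561)²·6.29²/16774 = 0.0002141101
sector 3: (35217/237561)²·6.62²/6601 = 0.0001459018
sector 4: (41972/237561)²·7.20²/9769 = 0.0001656471
Sum = 0.0010334113 → 0.0010334.

0.0010334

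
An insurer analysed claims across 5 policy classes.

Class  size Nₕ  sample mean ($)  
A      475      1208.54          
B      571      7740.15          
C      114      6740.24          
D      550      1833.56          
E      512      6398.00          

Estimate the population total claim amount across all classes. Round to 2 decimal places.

10046303.51

Population total = Σ Nₕ·x̄ₕ (each stratum's size times its mean).
475·1208.54 + 571·7740.15 + 114·6740.24 + 550·1833.56 + 512·6398.00 = 574056.5 + 4419625.65 + 768387.36 + 1008458 + 3275776 = 10046303.51.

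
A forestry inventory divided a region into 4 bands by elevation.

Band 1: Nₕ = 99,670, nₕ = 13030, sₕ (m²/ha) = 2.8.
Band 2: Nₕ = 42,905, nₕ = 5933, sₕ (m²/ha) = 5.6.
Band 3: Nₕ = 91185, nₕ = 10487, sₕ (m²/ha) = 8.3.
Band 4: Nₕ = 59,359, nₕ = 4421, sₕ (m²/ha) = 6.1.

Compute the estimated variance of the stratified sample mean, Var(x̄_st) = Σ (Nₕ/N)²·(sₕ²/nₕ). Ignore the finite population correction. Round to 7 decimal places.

N = 293119; Wₕ = Nₕ/N.
band 1: (99670/293119)²·2.8²/13030 = 0.0000695685
band 2: (42905/293119)²·5.6²/5933 = 0.0001132477
band 3: (91185/293119)²·8.3²/10487 = 0.0006357169
band 4: (59359/293119)²·6.1²/4421 = 0.0003451631
Sum = 0.0011636963 → 0.0011637.

0.0011637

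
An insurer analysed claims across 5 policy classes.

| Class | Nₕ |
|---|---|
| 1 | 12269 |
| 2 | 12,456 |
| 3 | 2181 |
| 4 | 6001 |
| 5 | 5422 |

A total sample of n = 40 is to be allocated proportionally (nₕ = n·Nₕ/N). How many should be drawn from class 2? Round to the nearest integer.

13

Share of class 2 = 12456/38329 = 0.32498.
Allocate 40 × 0.32498 = 12.999... → 13.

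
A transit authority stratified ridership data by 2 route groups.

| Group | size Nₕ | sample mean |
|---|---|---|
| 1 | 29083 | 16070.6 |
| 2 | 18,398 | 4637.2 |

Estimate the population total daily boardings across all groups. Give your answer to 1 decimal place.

Population total = Σ Nₕ·x̄ₕ (each stratum's size times its mean).
29083·16070.6 + 18398·4637.2 = 467381259.8 + 85315205.6 = 552696465.4.

552696465.4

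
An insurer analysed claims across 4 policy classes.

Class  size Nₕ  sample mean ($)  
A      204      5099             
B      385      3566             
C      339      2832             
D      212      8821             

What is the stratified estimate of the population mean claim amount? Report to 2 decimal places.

N = 204 + 385 + 339 + 212 = 1140.
Weight each subgroup mean by Nₕ/N and sum.
Σ Nₕx̄ₕ = 204·5099 + 385·3566 + 339·2832 + 212·8821 = 1040196 + 1372910 + 960048 + 1870052 = 5243206.
Divide by N: 5243206 / 1140 = 4599.3035... → 4599.30.

4599.30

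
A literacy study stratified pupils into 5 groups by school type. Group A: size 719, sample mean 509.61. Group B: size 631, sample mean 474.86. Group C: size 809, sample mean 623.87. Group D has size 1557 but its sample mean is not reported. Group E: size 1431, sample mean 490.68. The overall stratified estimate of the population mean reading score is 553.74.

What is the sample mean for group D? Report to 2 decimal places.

N = 719 + 631 + 809 + 1557 + 1431 = 5147.
Overall total = μ·N = 553.74·5147 = 2850099.78.
Subtract the known strata: 719·509.61 + 631·474.86 + 809·623.87 + 1431·490.68 = 1872920.16.
Remaining total for group D: 2850099.78 − 1872920.16 = 977179.62.
Divide by its size: 977179.62 / 1557 = 627.6041... → 627.60.

627.60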